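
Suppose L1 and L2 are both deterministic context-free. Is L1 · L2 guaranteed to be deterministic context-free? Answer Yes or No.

No

Take L₁ = {ε, c} (finite, hence regular and DCFL) and L₂ = {c aⁿbⁿ : n≥0} ∪ {cc aⁿb²ⁿ : n≥0} (a DCFL: the number of leading c's tells the DPDA whether to pop one stack symbol per b or per two b's). Then L₁L₂ ∩ cca⁺b* = {cc aⁿbⁿ : n≥1} ∪ {cc aⁿb²ⁿ : n≥1}. If L₁L₂ were a DCFL, so would be this intersection with a regular set, and a DPDA for it started from its configuration after reading cc would accept {aⁿbⁿ : n≥1} ∪ {aⁿb²ⁿ : n≥1}, which no deterministic PDA accepts (a DPDA for it would have a single run on aⁿb²ⁿ, accepting after the prefix aⁿbⁿ and accepting again after n more b's; an ordinary PDA that simulates it on a's and b's and, at any moment when it is accepting, may switch to reading only a fresh letter d while feeding each d to the simulation as a b, would accept aⁱbʲdᵏ (k≥1) exactly when both aⁱbʲ and aⁱbʲ⁺ᵏ are in the language, i.e. its language intersected with the regular set a*b*d⁺ would be exactly {aⁿbⁿdⁿ : n≥1} — impossible, since context-free languages are closed under intersection with regular sets and {aⁿbⁿdⁿ} is not context-free). Hence L₁L₂ is not a DCFL.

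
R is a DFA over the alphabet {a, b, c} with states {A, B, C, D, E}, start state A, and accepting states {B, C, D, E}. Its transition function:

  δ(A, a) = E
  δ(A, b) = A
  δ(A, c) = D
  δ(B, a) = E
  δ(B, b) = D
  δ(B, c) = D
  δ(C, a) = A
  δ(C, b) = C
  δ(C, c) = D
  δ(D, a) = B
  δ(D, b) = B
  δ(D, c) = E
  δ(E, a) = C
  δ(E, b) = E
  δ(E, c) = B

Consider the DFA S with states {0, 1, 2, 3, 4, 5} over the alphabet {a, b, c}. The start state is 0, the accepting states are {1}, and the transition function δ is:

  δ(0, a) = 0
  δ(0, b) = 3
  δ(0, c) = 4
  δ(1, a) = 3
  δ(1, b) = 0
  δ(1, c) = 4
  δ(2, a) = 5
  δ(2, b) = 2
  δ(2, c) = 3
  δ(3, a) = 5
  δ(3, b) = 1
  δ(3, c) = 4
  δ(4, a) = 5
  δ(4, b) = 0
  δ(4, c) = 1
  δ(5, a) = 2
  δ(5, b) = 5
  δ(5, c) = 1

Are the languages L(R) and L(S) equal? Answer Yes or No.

No

The string a is accepted by R but rejected by S.
So L(R) ≠ L(S).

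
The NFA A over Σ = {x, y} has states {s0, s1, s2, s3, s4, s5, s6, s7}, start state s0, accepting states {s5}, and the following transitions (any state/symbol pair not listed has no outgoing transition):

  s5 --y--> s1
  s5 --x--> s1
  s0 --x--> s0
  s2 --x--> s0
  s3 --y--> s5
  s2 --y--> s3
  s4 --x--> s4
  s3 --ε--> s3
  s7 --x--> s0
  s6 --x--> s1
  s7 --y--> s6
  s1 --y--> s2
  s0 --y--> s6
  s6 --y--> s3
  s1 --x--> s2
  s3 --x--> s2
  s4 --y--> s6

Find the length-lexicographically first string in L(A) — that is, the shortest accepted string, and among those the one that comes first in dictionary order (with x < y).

A breadth-first search from s0 reaches an accepting state first via the path s0 → s6 → s3 → s5 on input yyy.
No string of length < 3 is accepted (BFS exhausts all shorter strings without reaching an accepting state), and yyy is the lexicographically least accepting string of length 3.

yyy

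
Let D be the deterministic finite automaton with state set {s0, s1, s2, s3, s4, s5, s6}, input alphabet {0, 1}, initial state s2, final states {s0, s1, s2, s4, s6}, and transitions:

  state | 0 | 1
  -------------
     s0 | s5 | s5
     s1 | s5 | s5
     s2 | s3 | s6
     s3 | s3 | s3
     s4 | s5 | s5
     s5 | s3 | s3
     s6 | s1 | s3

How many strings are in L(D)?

The useful subgraph on states {s1, s2, s6} is acyclic, so L(D) is finite; the longest accepting path visits 3 useful states, giving maximum string length 2.
Counting accepting paths from s2 by length: 1 of length 0, 1 of length 1, 1 of length 2. Total 3.

3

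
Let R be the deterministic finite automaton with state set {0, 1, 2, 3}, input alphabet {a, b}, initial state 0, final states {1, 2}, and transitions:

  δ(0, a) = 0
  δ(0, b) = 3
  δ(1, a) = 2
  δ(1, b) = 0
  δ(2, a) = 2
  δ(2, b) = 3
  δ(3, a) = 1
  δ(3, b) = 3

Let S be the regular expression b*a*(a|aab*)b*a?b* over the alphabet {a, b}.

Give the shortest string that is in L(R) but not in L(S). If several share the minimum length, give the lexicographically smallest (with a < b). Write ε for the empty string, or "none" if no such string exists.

abaa

The string abaa is accepted by R but not by S.
No shorter string lies in the difference, and abaa is the lexicographically first length-4 string in L(R) \ L(S).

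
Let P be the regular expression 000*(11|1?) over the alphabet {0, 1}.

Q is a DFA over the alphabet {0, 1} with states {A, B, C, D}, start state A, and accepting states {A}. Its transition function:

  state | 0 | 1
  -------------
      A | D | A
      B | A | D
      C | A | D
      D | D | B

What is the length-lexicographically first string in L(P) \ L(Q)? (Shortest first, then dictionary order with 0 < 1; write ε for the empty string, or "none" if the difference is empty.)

The string 00 is accepted by P but not by Q.
No shorter string lies in the difference, and 00 is the lexicographically first length-2 string in L(P) \ L(Q).

00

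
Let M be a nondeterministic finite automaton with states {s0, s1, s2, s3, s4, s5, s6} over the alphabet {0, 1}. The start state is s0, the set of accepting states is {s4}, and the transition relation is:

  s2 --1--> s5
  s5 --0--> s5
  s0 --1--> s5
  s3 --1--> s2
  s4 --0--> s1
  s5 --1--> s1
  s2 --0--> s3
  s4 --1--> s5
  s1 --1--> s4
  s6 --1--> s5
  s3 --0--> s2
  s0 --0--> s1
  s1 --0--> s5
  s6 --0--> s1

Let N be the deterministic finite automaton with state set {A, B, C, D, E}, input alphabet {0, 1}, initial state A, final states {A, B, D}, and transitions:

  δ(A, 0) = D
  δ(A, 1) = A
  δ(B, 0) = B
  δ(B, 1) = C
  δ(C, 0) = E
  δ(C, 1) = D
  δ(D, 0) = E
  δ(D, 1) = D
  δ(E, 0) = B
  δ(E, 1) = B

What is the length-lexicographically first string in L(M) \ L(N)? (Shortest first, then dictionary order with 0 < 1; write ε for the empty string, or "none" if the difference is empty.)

The string 0011 is accepted by M but not by N.
No shorter string lies in the difference, and 0011 is the lexicographically first length-4 string in L(M) \ L(N).

0011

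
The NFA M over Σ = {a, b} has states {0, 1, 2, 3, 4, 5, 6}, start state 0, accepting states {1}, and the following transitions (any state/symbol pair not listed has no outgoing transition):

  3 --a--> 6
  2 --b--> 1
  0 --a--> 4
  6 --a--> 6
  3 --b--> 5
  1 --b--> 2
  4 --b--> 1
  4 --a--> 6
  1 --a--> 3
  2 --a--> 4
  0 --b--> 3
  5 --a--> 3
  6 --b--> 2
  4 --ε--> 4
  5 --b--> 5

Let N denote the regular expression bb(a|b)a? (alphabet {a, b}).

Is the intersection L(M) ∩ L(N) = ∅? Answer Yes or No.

Converting the expression N to a DFA (subset construction, then merging equivalent states) gives the minimal DFA with states {n0, n1, n2, n3, n4, n5}, start state n0, accepting states {n4, n5} and transitions n0: a→n1, b→n2; n1: a→n1, b→n1; n2: a→n1, b→n3; n3: a→n4, b→n4; n4: a→n5, b→n1; n5: a→n1, b→n1.
Exploring the product automaton M × N from the start pair (0, n0), following both machines on each input symbol, reaches 13 state pairs: (0, n0), (4, n1), (3, n2), (6, n1), (1, n1), (5, n3), (2, n1), (3, n1), (3, n4), (5, n4), (5, n1), (6, n5), (3, n5).
M accepts in {1} and N accepts in {n4, n5}; no reachable pair has both components accepting, so no string drives both machines to acceptance simultaneously and L(M) ∩ L(N) = ∅.
So no string is accepted by both, and the intersection is empty.

Yes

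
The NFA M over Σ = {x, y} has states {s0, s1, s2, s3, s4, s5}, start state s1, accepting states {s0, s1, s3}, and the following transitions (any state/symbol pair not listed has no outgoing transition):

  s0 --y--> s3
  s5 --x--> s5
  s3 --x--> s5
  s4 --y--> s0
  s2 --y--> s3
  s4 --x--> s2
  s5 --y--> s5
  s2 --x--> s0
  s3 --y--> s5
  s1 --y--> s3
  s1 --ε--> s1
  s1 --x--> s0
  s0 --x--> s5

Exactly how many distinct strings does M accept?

The useful subgraph on states {s0, s1, s3} is acyclic, so L(M) is finite; the longest accepting path visits 3 useful states, giving maximum string length 2.
Counting accepting paths from s1 by length: 1 of length 0, 2 of length 1, 1 of length 2. Total 4.

4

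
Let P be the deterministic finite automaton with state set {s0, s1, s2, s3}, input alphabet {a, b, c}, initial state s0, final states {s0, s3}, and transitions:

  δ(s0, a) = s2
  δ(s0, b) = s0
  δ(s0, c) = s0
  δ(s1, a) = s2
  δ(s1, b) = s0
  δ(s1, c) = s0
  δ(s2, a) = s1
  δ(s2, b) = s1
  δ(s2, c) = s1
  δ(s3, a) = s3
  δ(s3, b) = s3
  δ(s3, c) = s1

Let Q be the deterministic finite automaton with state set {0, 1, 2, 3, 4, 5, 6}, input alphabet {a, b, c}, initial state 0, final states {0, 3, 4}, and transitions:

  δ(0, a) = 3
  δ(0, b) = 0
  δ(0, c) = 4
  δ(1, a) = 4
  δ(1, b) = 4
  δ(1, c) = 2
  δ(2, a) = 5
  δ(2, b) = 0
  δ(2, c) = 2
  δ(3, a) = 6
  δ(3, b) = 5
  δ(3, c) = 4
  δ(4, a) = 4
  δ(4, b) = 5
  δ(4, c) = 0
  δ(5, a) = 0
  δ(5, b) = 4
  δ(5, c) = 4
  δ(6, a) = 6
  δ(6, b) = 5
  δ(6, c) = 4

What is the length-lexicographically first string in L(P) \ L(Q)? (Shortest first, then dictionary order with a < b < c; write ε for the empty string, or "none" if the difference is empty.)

cb

The string cb is accepted by P but not by Q.
No shorter string lies in the difference, and cb is the lexicographically first length-2 string in L(P) \ L(Q).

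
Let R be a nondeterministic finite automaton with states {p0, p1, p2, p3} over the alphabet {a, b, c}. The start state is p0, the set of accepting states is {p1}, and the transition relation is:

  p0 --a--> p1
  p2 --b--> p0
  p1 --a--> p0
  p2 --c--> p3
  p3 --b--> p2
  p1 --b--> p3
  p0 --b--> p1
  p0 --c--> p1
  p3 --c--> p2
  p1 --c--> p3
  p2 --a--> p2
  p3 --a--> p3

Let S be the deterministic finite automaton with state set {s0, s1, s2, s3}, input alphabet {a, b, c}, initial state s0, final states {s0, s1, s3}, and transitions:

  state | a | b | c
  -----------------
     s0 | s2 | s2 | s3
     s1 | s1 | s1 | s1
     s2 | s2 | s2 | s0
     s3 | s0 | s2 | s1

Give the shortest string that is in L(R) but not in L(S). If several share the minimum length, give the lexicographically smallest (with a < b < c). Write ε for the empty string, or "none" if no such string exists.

a

The string a is accepted by R but not by S.
No shorter string lies in the difference, and a is the lexicographically first length-1 string in L(R) \ L(S).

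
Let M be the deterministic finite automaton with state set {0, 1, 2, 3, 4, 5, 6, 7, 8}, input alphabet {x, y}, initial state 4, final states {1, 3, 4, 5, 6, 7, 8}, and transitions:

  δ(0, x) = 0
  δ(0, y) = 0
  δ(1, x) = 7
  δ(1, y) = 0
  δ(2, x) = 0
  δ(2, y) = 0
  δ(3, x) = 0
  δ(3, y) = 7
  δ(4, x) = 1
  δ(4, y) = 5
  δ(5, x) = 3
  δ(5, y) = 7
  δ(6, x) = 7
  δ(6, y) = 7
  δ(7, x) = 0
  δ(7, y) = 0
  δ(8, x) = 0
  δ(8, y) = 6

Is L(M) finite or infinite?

The useful states (reachable from 4 and able to reach an accepting state) are {1, 3, 4, 5, 7}.
Restricted to these states the transition graph has no cycle, so every accepting path has bounded length and L is finite.

finite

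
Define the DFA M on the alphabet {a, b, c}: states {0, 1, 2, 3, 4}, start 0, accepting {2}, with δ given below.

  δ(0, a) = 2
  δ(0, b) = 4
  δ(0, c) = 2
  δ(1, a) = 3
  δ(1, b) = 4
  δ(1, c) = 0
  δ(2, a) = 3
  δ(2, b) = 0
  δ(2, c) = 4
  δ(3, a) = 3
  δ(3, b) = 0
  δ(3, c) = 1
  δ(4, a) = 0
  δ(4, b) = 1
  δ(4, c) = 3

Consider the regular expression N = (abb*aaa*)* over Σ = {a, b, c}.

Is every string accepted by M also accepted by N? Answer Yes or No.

No

The string a is in L(M) but not in L(N).
So L(M) ⊄ L(N).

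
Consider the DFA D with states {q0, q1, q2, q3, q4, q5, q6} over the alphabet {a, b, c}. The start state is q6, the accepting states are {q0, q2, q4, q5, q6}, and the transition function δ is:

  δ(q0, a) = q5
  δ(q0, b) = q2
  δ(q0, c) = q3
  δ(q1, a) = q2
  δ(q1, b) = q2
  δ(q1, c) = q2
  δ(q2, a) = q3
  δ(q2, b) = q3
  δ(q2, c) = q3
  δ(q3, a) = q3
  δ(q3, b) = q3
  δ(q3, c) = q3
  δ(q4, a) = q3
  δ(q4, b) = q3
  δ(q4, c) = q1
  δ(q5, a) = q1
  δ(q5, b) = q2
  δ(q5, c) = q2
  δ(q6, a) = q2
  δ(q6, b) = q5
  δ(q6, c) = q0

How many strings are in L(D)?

The useful subgraph on states {q0, q1, q2, q5, q6} is acyclic, so L(D) is finite; the longest accepting path visits 5 useful states, giving maximum string length 4.
Counting accepting paths from q6 by length: 1 of length 0, 3 of length 1, 4 of length 2, 5 of length 3, 3 of length 4. Total 16.

16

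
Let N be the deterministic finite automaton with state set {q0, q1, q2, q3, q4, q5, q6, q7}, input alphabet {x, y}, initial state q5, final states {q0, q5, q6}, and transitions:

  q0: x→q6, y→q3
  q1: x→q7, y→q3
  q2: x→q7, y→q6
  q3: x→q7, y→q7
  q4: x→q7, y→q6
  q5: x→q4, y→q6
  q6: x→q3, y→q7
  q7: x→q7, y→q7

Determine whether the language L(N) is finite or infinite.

finite

The useful states (reachable from q5 and able to reach an accepting state) are {q4, q5, q6}.
Restricted to these states the transition graph has no cycle, so every accepting path has bounded length and L is finite.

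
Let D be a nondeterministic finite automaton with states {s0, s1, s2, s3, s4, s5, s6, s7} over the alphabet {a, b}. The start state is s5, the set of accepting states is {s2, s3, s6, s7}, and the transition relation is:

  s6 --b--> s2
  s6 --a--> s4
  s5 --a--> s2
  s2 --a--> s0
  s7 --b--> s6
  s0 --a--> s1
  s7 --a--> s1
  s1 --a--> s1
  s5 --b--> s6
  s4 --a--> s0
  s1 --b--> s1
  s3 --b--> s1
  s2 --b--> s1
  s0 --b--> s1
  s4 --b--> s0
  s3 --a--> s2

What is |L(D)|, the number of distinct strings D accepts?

The useful subgraph on states {s2, s5, s6} is acyclic, so L(D) is finite; the longest accepting path visits 3 useful states, giving maximum string length 2.
Counting accepting paths from s5 by length: 2 of length 1, 1 of length 2. Total 3.

3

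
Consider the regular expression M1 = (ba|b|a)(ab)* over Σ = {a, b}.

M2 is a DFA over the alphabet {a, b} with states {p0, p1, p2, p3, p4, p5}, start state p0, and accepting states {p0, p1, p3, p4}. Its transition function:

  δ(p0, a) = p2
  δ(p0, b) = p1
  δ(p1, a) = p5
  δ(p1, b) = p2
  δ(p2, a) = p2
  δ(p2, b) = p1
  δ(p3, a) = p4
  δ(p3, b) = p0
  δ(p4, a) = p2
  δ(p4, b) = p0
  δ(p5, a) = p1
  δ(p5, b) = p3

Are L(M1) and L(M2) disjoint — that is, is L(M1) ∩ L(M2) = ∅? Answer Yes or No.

No

The string b is accepted by both M1 and M2.
Hence L(M1) ∩ L(M2) ≠ ∅.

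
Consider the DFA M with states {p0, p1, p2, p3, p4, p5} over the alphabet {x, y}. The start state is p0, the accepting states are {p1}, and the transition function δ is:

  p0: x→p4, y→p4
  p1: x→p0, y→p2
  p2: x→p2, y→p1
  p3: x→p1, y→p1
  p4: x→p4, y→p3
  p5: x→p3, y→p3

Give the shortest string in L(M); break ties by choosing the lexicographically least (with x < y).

A breadth-first search from p0 reaches an accepting state first via the path p0 → p4 → p3 → p1 on input xyx.
No string of length < 3 is accepted (BFS exhausts all shorter strings without reaching an accepting state), and xyx is the lexicographically least accepting string of length 3.

xyx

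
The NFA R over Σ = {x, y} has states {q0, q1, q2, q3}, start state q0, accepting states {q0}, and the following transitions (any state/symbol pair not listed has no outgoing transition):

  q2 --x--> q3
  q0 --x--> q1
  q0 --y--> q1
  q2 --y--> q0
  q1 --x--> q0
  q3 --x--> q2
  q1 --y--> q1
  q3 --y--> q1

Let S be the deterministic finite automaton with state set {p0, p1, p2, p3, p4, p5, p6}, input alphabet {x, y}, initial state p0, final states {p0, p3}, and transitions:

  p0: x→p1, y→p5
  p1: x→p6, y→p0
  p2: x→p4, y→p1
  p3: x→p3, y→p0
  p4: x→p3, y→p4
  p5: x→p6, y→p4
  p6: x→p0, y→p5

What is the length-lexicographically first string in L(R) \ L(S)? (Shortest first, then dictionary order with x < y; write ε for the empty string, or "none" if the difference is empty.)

xx

The string xx is accepted by R but not by S.
No shorter string lies in the difference, and xx is the lexicographically first length-2 string in L(R) \ L(S).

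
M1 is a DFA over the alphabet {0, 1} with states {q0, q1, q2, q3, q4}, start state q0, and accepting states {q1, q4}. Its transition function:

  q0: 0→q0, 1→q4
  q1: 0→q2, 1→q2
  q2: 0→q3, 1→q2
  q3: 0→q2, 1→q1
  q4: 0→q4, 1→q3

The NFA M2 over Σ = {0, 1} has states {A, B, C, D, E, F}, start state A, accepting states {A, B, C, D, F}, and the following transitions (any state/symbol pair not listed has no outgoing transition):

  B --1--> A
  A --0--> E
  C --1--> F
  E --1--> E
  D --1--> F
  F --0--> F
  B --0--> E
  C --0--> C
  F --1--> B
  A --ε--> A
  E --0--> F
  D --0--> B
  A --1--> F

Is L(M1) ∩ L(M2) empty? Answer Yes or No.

No

The string 1 is accepted by both M1 and M2.
Hence L(M1) ∩ L(M2) ≠ ∅.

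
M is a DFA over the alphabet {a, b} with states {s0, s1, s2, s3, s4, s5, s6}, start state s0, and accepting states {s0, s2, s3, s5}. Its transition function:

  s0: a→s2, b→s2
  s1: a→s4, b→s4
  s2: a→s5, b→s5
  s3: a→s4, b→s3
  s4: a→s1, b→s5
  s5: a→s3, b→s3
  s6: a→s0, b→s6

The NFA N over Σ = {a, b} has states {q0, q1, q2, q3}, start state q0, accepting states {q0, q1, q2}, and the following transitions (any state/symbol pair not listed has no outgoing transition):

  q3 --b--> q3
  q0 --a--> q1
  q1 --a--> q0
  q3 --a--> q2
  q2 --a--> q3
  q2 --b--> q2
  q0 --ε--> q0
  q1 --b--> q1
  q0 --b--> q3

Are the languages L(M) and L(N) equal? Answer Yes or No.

No

The string b is accepted by M but rejected by N.
So L(M) ≠ L(N).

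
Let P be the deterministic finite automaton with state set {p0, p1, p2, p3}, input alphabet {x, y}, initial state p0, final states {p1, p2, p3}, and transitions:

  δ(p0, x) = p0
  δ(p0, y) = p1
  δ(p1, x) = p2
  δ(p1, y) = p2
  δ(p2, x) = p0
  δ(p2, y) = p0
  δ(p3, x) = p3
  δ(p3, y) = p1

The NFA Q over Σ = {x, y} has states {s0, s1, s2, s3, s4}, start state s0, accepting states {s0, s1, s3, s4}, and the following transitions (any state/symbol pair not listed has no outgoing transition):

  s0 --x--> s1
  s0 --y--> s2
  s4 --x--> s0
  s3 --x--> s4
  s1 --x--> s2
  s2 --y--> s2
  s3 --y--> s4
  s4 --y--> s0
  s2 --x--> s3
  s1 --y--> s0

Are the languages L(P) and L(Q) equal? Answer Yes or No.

The string y is accepted by P but rejected by Q.
So L(P) ≠ L(Q).

No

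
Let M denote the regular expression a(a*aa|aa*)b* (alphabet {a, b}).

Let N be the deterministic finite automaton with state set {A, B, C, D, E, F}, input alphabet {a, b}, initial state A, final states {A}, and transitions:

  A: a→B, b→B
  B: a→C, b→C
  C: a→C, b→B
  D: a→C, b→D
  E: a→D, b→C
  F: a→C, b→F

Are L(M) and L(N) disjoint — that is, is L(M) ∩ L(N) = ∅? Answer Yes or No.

Converting the expression M to a DFA (subset construction, then merging equivalent states) gives the minimal DFA with states {m0, m1, m2, m3, m4}, start state m0, accepting states {m3, m4} and transitions m0: a→m1, b→m2; m1: a→m3, b→m2; m2: a→m2, b→m2; m3: a→m3, b→m4; m4: a→m2, b→m4.
Exploring the product automaton M × N from the start pair (m0, A), following both machines on each input symbol, reaches 7 state pairs: (m0, A), (m1, B), (m2, B), (m3, C), (m2, C), (m4, B), (m4, C).
M accepts in {m3, m4} and N accepts in {A}; no reachable pair has both components accepting, so no string drives both machines to acceptance simultaneously and L(M) ∩ L(N) = ∅.
So no string is accepted by both, and the intersection is empty.

Yes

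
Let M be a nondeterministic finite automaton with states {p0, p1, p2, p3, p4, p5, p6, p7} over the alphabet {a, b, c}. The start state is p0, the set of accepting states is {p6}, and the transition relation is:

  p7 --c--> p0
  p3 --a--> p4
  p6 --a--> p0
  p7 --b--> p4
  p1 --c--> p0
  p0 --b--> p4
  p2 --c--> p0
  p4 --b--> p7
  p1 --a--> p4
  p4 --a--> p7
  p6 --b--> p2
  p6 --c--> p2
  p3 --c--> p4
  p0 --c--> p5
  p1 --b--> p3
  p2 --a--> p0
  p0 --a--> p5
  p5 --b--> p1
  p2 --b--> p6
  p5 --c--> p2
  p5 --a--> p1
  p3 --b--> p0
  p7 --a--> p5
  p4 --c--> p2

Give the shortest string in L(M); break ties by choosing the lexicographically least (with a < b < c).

A breadth-first search from p0 reaches an accepting state first via the path p0 → p5 → p2 → p6 on input acb.
No string of length < 3 is accepted (BFS exhausts all shorter strings without reaching an accepting state), and acb is the lexicographically least accepting string of length 3.

acb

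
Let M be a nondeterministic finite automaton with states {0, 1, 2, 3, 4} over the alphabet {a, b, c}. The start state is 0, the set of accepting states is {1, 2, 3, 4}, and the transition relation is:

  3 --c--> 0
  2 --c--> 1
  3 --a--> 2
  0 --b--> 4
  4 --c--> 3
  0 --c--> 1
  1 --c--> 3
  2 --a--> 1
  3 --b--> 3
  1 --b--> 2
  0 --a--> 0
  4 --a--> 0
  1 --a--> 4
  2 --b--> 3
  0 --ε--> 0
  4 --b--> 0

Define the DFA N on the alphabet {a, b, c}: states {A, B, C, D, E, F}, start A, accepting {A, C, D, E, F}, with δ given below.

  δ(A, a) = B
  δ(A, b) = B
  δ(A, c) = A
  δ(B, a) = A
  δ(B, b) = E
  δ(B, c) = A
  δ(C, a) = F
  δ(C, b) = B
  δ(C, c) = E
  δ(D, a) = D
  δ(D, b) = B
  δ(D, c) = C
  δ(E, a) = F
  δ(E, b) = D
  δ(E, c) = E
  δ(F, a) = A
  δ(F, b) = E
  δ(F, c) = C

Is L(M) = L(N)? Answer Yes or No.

No

The string b is accepted by M but rejected by N.
So L(M) ≠ L(N).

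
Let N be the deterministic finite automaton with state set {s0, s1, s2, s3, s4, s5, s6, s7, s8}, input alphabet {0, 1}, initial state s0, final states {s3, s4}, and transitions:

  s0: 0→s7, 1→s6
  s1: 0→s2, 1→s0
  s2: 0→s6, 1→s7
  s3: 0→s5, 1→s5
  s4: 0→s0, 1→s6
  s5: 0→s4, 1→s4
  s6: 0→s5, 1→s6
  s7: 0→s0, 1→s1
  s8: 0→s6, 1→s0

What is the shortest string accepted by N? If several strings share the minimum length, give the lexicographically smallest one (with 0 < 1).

A breadth-first search from s0 reaches an accepting state first via the path s0 → s6 → s5 → s4 on input 100.
No string of length < 3 is accepted (BFS exhausts all shorter strings without reaching an accepting state), and 100 is the lexicographically least accepting string of length 3.

100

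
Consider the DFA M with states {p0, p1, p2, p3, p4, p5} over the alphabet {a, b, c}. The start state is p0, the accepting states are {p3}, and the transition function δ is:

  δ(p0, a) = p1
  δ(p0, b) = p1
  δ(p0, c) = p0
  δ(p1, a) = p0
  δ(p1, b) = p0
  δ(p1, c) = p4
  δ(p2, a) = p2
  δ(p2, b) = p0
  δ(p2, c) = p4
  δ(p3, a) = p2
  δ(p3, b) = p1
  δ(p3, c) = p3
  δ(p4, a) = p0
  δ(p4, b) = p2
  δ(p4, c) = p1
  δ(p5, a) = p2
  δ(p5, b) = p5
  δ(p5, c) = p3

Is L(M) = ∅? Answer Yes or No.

The states reachable from the start state are {p0, p1, p2, p4}.
None of the accepting states {p3} is reachable, so no string is accepted and L(M) = ∅.

Yes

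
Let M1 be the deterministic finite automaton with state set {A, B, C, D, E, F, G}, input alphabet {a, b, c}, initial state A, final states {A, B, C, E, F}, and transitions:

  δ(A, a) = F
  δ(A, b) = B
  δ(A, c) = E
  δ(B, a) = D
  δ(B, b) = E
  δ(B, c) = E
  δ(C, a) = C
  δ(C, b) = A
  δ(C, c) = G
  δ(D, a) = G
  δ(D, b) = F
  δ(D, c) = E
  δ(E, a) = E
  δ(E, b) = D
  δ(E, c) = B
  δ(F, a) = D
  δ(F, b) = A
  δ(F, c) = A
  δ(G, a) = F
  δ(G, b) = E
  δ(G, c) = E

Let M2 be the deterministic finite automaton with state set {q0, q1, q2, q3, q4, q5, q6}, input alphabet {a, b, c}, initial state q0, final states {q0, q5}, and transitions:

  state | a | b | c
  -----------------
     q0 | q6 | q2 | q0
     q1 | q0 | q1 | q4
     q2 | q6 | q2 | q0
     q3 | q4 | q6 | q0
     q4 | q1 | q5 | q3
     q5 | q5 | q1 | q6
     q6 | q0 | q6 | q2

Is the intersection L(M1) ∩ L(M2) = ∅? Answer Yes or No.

No

The empty string ε is accepted by both M1 and M2.
Hence L(M1) ∩ L(M2) ≠ ∅.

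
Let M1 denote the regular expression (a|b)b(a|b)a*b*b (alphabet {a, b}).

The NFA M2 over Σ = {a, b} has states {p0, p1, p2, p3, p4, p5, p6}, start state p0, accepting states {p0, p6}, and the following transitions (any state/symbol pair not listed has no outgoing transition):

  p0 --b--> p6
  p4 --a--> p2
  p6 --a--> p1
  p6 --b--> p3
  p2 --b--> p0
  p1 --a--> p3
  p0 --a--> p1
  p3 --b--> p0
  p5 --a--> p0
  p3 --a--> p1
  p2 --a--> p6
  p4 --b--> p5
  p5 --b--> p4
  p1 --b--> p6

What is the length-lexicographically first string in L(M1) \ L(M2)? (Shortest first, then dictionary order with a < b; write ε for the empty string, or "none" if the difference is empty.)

The string ababb is accepted by M1 but not by M2.
No shorter string lies in the difference, and ababb is the lexicographically first length-5 string in L(M1) \ L(M2).

ababb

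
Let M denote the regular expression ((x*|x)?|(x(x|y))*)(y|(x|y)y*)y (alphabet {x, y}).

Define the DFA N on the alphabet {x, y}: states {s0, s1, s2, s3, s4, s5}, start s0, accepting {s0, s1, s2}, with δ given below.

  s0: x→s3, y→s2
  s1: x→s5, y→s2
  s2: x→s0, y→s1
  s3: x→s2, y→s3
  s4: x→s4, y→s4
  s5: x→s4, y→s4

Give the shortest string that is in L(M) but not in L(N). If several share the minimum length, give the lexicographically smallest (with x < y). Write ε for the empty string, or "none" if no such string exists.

xy

The string xy is accepted by M but not by N.
No shorter string lies in the difference, and xy is the lexicographically first length-2 string in L(M) \ L(N).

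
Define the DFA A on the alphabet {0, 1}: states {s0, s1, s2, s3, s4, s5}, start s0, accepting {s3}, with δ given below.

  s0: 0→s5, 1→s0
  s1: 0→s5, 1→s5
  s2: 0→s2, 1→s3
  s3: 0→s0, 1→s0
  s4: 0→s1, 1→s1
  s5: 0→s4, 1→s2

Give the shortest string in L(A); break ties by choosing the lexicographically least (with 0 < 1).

011

A breadth-first search from s0 reaches an accepting state first via the path s0 → s5 → s2 → s3 on input 011.
No string of length < 3 is accepted (BFS exhausts all shorter strings without reaching an accepting state), and 011 is the lexicographically least accepting string of length 3.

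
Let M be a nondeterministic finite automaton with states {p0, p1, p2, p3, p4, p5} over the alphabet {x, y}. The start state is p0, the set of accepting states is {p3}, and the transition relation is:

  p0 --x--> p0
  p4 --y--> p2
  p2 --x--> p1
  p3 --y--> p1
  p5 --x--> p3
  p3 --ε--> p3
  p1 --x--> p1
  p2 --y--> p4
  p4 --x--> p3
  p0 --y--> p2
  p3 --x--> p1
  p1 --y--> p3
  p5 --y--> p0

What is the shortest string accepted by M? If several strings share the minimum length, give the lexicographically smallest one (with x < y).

A breadth-first search from p0 reaches an accepting state first via the path p0 → p2 → p1 → p3 on input yxy.
No string of length < 3 is accepted (BFS exhausts all shorter strings without reaching an accepting state), and yxy is the lexicographically least accepting string of length 3.

yxy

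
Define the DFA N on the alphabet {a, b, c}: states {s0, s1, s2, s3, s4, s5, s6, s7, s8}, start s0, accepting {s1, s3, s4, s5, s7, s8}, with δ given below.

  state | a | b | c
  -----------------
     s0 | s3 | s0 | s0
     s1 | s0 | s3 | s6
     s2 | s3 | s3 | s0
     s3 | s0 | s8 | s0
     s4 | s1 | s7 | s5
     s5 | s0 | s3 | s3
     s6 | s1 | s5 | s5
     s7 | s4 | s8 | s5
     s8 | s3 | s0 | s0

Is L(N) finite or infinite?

State s0 is reachable from the start and can reach an accepting state, and it lies on the cycle s0 → s0.
Traversing that cycle any number of times yields accepted strings of unbounded length, so the language is infinite.

infinite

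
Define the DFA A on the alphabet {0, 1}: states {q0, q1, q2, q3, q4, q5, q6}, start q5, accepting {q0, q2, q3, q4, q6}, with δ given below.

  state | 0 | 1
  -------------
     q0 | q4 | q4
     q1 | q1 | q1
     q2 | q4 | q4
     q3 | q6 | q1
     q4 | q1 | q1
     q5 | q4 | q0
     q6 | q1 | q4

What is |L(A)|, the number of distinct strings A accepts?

4

The useful subgraph on states {q0, q4, q5} is acyclic, so L(A) is finite; the longest accepting path visits 3 useful states, giving maximum string length 2.
Counting accepting paths from q5 by length: 2 of length 1, 2 of length 2. Total 4.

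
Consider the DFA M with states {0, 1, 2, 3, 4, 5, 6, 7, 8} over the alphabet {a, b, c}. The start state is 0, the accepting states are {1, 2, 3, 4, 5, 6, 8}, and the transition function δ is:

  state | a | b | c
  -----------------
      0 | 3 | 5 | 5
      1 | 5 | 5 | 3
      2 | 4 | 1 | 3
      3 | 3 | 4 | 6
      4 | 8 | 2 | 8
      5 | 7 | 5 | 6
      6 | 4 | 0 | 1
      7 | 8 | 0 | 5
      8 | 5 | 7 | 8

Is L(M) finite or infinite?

infinite

State 3 is reachable from the start and can reach an accepting state, and it lies on the cycle 3 → 3.
Traversing that cycle any number of times yields accepted strings of unbounded length, so the language is infinite.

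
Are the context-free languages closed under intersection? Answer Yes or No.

No

{aⁿbⁿcᵐ : m,n≥0} and {aᵐbⁿcⁿ : m,n≥0} are both context-free, but their intersection {aⁿbⁿcⁿ : n≥0} is not (pumping lemma).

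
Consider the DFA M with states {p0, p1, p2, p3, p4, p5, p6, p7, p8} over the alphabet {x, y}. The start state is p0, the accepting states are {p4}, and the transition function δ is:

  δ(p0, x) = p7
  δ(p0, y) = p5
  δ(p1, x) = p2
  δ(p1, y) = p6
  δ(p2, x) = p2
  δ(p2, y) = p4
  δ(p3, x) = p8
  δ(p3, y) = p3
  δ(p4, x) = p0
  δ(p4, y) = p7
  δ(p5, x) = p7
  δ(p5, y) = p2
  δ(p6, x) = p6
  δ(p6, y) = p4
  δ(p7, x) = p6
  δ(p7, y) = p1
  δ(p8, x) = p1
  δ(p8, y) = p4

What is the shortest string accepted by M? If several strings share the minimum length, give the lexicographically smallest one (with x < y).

xxy

A breadth-first search from p0 reaches an accepting state first via the path p0 → p7 → p6 → p4 on input xxy.
No string of length < 3 is accepted (BFS exhausts all shorter strings without reaching an accepting state), and xxy is the lexicographically least accepting string of length 3.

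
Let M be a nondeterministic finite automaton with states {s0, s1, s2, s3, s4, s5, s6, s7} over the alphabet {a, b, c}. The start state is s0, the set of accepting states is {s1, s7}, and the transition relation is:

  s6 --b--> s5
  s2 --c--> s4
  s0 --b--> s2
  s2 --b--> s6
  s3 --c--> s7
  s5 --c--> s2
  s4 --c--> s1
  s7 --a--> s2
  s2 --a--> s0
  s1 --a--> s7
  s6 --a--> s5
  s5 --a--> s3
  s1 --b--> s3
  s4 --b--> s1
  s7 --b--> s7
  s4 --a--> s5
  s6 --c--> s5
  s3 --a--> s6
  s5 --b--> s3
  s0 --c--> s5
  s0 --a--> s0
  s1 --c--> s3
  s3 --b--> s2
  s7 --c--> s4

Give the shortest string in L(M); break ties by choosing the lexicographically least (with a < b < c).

bcb

A breadth-first search from s0 reaches an accepting state first via the path s0 → s2 → s4 → s1 on input bcb.
No string of length < 3 is accepted (BFS exhausts all shorter strings without reaching an accepting state), and bcb is the lexicographically least accepting string of length 3.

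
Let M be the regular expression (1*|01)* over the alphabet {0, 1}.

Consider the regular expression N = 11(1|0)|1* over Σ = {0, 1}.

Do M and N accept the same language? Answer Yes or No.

No

The string 01 is accepted by M but rejected by N.
So L(M) ≠ L(N).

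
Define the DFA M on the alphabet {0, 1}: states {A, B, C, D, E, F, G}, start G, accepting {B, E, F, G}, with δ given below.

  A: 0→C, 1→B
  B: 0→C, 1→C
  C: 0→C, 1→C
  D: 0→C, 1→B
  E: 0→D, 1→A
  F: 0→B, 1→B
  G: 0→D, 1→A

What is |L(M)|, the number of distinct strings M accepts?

The useful subgraph on states {A, B, D, G} is acyclic, so L(M) is finite; the longest accepting path visits 3 useful states, giving maximum string length 2.
Counting accepting paths from G by length: 1 of length 0, 2 of length 2. Total 3.

3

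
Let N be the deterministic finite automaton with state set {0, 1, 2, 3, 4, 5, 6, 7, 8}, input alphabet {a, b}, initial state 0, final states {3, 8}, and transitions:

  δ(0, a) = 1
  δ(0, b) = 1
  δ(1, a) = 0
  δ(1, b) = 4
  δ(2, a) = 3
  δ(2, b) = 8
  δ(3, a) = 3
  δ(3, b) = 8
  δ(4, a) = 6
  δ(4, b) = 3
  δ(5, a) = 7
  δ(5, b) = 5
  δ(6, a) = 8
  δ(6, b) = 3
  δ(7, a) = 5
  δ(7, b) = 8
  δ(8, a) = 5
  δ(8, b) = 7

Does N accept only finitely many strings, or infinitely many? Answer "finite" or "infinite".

infinite

State 0 is reachable from the start and can reach an accepting state, and it lies on the cycle 0 → 1 → 0.
Traversing that cycle any number of times yields accepted strings of unbounded length, so the language is infinite.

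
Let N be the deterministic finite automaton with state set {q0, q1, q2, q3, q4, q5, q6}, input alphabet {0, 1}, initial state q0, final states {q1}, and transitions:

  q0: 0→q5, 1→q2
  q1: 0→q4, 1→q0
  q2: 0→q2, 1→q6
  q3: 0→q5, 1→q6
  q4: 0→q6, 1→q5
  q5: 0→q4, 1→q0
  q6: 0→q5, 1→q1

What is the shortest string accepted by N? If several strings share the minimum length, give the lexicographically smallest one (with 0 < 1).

111

A breadth-first search from q0 reaches an accepting state first via the path q0 → q2 → q6 → q1 on input 111.
No string of length < 3 is accepted (BFS exhausts all shorter strings without reaching an accepting state), and 111 is the lexicographically least accepting string of length 3.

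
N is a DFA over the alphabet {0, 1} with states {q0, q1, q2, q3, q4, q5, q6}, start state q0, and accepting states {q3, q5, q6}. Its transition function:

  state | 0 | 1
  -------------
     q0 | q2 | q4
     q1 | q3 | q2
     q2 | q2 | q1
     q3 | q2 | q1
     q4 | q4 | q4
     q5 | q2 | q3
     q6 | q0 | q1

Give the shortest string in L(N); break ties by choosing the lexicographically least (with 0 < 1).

010

A breadth-first search from q0 reaches an accepting state first via the path q0 → q2 → q1 → q3 on input 010.
No string of length < 3 is accepted (BFS exhausts all shorter strings without reaching an accepting state), and 010 is the lexicographically least accepting string of length 3.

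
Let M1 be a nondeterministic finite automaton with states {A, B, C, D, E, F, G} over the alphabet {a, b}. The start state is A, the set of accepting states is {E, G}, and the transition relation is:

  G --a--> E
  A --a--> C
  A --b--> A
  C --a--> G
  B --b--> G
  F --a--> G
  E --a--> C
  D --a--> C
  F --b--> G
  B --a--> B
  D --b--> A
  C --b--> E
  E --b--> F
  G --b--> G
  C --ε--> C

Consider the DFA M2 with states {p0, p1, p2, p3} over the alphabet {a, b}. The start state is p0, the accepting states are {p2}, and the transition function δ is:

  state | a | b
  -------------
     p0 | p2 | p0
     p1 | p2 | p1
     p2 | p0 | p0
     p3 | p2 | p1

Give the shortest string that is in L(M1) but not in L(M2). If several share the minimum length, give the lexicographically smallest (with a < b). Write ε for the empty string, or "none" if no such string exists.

The string aa is accepted by M1 but not by M2.
No shorter string lies in the difference, and aa is the lexicographically first length-2 string in L(M1) \ L(M2).

aa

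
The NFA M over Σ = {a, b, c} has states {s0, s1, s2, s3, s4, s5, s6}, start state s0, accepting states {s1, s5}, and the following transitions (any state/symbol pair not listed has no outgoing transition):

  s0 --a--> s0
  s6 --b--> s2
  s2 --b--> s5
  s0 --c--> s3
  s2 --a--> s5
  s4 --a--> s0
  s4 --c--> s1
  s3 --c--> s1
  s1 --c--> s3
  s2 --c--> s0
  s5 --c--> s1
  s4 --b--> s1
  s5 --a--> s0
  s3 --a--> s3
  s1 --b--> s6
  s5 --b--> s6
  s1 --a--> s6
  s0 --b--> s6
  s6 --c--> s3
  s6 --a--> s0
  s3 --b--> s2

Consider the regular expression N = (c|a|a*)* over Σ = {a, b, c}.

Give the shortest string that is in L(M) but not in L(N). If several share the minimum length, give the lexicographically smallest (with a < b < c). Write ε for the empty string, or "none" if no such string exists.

bba

The string bba is accepted by M but not by N.
No shorter string lies in the difference, and bba is the lexicographically first length-3 string in L(M) \ L(N).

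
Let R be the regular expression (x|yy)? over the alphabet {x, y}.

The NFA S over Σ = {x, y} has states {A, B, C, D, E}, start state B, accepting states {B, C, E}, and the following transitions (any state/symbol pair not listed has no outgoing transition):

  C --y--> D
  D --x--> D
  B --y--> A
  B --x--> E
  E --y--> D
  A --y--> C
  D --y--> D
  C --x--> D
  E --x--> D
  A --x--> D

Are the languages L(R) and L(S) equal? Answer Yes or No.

Converting the expression R to a DFA (subset construction, then merging equivalent states) gives the minimal DFA with states {r0, r1, r2, r3}, start state r0, accepting states {r0, r1} and transitions r0: x→r1, y→r2; r1: x→r3, y→r3; r2: x→r3, y→r1; r3: x→r3, y→r3.
Exploring the product automaton R × S from the start pair (r0, B), following both machines on each input symbol, reaches 5 state pairs: (r0, B), (r1, E), (r2, A), (r3, D), (r1, C).
R accepts in {r0, r1} and S accepts in {B, C, E}. In every reachable pair the two components are either both accepting — (r0, B), (r1, E), (r1, C) — or both non-accepting, so no string is accepted by exactly one of the machines: L(R) \ L(S) and L(S) \ L(R) are both empty.
Hence every string is accepted by R iff it is accepted by S, and the two languages coincide.

Yes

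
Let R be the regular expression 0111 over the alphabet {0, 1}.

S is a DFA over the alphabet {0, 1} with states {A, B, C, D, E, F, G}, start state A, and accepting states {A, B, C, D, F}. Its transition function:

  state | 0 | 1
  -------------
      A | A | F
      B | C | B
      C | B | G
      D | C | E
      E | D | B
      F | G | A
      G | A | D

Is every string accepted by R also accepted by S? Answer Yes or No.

Converting the expression R to a DFA (subset construction, then merging equivalent states) gives the minimal DFA with states {r0, r1, r2, r3, r4, r5}, start state r0, accepting states {r5} and transitions r0: 0→r1, 1→r2; r1: 0→r2, 1→r3; r2: 0→r2, 1→r2; r3: 0→r2, 1→r4; r4: 0→r2, 1→r5; r5: 0→r2, 1→r2.
Exploring the product automaton R × S from the start pair (r0, A), following both machines on each input symbol, reaches 12 state pairs: (r0, A), (r1, A), (r2, F), (r2, A), (r3, F), (r2, G), (r4, A), (r2, D), (r5, F), (r2, C), (r2, E), (r2, B).
R accepts in {r5} and S accepts in {A, B, C, D, F}. The reachable pairs whose R-component is accepting are (r5, F); in each of them the S-component is accepting too, so the product for L(R) \ L(S) (R-component accepting, S-component rejecting) has no reachable accepting pair and the difference is empty.
Hence every string in L(R) is also in L(S).

Yes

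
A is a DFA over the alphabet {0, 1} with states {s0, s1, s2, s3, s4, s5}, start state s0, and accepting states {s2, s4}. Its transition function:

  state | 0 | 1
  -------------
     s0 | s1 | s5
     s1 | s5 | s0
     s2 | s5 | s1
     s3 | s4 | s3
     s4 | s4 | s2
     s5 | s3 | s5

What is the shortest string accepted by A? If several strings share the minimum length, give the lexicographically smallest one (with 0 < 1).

100

A breadth-first search from s0 reaches an accepting state first via the path s0 → s5 → s3 → s4 on input 100.
No string of length < 3 is accepted (BFS exhausts all shorter strings without reaching an accepting state), and 100 is the lexicographically least accepting string of length 3.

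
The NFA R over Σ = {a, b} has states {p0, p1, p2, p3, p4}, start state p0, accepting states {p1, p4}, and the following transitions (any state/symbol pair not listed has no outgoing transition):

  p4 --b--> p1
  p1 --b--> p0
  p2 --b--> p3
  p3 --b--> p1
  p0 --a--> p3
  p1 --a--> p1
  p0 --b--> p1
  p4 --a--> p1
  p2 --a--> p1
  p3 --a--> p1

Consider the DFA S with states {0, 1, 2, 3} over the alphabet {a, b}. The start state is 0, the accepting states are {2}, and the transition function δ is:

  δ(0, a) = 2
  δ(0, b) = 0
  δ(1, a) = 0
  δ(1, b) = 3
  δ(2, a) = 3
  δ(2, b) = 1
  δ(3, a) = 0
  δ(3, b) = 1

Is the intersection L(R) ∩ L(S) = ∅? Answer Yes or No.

No

The string ba is accepted by both R and S.
Hence L(R) ∩ L(S) ≠ ∅.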